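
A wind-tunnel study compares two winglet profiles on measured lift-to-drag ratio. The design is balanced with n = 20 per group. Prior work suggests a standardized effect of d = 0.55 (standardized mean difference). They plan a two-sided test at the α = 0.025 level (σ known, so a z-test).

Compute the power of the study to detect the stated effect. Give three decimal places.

Power ≈ 0.308

Noncentrality parameter: δ = d·√(n/2) = 0.55 × √(20/2) = 1.7393
Critical value for a two-sided test at α = 0.025: z_{α/2} = 2.241.
Power = Φ(δ − 2.241) + Φ(−δ − 2.241) = Φ(-0.502) + Φ(-3.981) = 0.3078 + 0.0000 = 0.3078.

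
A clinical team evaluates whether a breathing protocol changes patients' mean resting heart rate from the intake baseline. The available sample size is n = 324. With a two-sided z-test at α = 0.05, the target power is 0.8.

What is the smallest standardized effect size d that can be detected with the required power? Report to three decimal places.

d ≈ 0.156

Required noncentrality: δ = z_{0.025} + z_{0.20} = 1.960 + 0.842 = 2.802.
(The second rejection-region term Φ(−δ − z_{α/2}) is negligible and dropped.)
δ = d·√n ⇒ d = δ/√n = 2.802/√324 = 0.1556.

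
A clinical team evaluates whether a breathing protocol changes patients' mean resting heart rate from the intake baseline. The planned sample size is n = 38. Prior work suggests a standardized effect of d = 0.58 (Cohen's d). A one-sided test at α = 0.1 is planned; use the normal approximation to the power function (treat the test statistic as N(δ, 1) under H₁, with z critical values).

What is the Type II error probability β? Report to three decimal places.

β ≈ 0.011

Noncentrality parameter: δ = d·√n = 0.58 × √38 = 3.5754
One-sided α = 0.1 → critical value z_{0.1} = 1.282.
Power = Φ(δ − 1.282) = Φ(2.294) = 0.9891.
Type II error: β = 1 − power = 1 − 0.9891 = 0.0109.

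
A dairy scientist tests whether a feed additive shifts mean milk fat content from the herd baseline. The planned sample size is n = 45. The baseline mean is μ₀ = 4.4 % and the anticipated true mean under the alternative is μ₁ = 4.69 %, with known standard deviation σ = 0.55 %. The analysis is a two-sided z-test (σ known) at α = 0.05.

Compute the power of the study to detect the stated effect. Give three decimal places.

Power ≈ 0.943

Standardized effect: d = |μ₁ − μ₀| / σ = |4.69 − 4.4| / 0.55 = 0.5273
Noncentrality parameter: δ = d·√n = 0.5273 × √45 = 3.5371
Critical value for a two-sided test at α = 0.05: z_{α/2} = 1.960.
Power = Φ(δ − 1.960) + Φ(−δ − 1.960) = Φ(1.577) + Φ(-5.497) = 0.9426 + 0.0000 = 0.9426.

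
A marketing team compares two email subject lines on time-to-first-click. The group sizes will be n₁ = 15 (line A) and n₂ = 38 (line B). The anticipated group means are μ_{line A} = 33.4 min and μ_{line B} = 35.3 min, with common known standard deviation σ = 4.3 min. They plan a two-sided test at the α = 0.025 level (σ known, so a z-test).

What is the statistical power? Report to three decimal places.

Power ≈ 0.214

Standardized effect: d = |μ_{line A} − μ_{line B}| / σ = |33.4 − 35.3| / 4.3 = 0.4419
Noncentrality parameter: λ = d / √(1/n₁ + 1/n₂) = 0.4419 / √(1/15 + 1/38) = 1.4491
Two-sided α = 0.025 → critical value z_{0.0125} = 2.241.
Power = Φ(λ − 2.241) + Φ(−λ − 2.241) = Φ(-0.792) + Φ(-3.690) = 0.2141 + 0.0001 = 0.2142.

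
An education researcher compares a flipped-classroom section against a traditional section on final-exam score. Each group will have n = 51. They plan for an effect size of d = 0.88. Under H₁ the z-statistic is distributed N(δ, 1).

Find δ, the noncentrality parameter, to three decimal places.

δ ≈ 4.444

δ = d·√(n/2) = 0.88 × √(51/2) = 4.4438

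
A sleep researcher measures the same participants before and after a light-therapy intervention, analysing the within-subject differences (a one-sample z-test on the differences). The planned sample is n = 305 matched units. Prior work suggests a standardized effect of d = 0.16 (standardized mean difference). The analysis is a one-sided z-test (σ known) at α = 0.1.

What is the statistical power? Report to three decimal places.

Noncentrality parameter: δ = d·√n = 0.16 × √305 = 2.7943
One-sided α = 0.1 → critical value z_{0.1} = 1.282.
Power = Φ(δ − 1.282) = Φ(1.513) = 0.9348.

Power ≈ 0.935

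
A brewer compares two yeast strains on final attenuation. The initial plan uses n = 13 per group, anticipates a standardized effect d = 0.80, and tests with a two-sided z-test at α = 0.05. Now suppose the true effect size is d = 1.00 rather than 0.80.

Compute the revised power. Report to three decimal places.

Power ≈ 0.722

With d = 1.00: δ = d·√(n/2) = 1.00 × √(13/2) = 2.5495. Critical value z_{0.025} = 1.960.
Revised power = Φ(δ − 1.960) + Φ(−δ − 1.960) = Φ(0.590) + Φ(-4.509) = 0.7223 + 0.0000 = 0.7223.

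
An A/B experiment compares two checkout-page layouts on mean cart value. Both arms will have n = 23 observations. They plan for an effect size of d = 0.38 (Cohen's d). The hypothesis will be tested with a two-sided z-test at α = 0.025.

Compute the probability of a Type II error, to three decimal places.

β ≈ 0.829

Noncentrality parameter: δ = d·√(n/2) = 0.38 × √(23/2) = 1.2886
Critical value for a two-sided test at α = 0.025: z_{α/2} = 2.241.
Power = Φ(δ − 2.241) + Φ(−δ − 2.241) = Φ(-0.953) + Φ(-3.530) = 0.1704 + 0.0002 = 0.1706.
Type II error: β = 1 − power = 1 − 0.1706 = 0.8294.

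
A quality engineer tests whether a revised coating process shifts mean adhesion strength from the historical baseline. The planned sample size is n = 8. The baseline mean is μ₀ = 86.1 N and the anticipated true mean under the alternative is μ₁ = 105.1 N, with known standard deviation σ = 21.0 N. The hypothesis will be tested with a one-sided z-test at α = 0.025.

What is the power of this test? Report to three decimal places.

Standardized effect: d = |μ₁ − μ₀| / σ = |105.1 − 86.1| / 21.0 = 0.9048
Noncentrality parameter: δ = d·√n = 0.9048 × √8 = 2.5591
One-sided α = 0.025 → critical value z_{0.025} = 1.960.
Power = P(Z > 1.960 − δ) = Φ(0.599) = 0.7254.

Power ≈ 0.725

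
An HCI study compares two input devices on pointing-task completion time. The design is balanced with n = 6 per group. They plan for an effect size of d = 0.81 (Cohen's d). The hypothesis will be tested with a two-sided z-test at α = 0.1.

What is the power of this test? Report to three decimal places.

Power ≈ 0.406

Noncentrality parameter: δ = d·√(n/2) = 0.81 × √(6/2) = 1.4030
Two-sided α = 0.1 → critical value z_{0.05} = 1.645.
Power = Φ(δ − 1.645) + Φ(−δ − 1.645) = Φ(-0.242) + Φ(-3.048) = 0.4044 + 0.0012 = 0.4056.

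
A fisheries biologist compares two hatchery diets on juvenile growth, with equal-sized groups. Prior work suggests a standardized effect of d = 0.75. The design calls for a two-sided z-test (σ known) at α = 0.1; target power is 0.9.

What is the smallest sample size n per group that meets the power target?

n = 31 per group

For power 0.9 need Φ(δ − z_{0.05}) = 0.9, so δ = z_{0.05} + z_{0.10} = 1.645 + 1.282 = 2.926.
(For δ > 0 the lower-tail rejection region contributes negligibly to power, so the one-term inversion is standard.)
δ = d·√(n/2) ⇒ n = 2(δ/d)² = 2 × (2.926 / 0.75)² = 30.45.
Rounding up, n = 31 per group.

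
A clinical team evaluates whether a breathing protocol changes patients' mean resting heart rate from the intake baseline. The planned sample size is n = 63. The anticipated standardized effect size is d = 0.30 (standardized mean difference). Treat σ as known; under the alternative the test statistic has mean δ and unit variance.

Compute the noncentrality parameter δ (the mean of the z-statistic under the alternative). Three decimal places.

δ = d·√n = 0.30 × √63 = 2.3812

δ ≈ 2.381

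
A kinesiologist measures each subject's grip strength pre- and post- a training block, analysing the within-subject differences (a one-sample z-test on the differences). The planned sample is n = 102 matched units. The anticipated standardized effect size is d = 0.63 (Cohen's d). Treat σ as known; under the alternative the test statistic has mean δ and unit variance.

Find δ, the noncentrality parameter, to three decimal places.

δ ≈ 6.363

The noncentrality parameter scales effect size by the design's sample-size factor: δ = d·√n = 0.63 × √102 = 6.3627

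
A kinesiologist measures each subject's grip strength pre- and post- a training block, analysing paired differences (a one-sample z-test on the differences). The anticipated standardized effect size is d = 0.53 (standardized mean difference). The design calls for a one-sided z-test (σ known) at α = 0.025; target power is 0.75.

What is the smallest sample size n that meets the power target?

For power 0.75 need Φ(δ − z_{0.025}) = 0.75, so δ = z_{0.025} + z_{0.25} = 1.960 + 0.674 = 2.634.
δ = d·√n ⇒ n = (δ/d)² = (2.634 / 0.53)² = 24.71.
Round up to the next whole unit.

n = 25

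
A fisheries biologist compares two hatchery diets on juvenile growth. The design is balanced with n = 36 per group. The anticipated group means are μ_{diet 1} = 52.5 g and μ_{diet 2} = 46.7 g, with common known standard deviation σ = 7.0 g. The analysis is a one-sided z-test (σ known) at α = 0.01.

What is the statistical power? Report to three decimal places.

Power ≈ 0.883

Standardized effect: d = |μ_{diet 1} − μ_{diet 2}| / σ = |52.5 − 46.7| / 7.0 = 0.8286
Noncentrality parameter: δ = d·√(n/2) = 0.8286 × √(36/2) = 3.5153
One-sided α = 0.01 → critical value z_{0.01} = 2.326.
Power = P(Z > 2.326 − δ) = Φ(1.189) = 0.8828.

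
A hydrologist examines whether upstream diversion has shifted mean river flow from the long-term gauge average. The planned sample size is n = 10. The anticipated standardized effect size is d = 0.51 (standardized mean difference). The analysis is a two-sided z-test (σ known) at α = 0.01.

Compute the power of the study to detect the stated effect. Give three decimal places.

Noncentrality parameter: δ = d·√n = 0.51 × √10 = 1.6128
Critical value for a two-sided test at α = 0.01: z_{α/2} = 2.576.
Power = Φ(δ − 2.576) + Φ(−δ − 2.576) = Φ(-0.963) + Φ(-4.189) = 0.1678 + 0.0000 = 0.1678.

Power ≈ 0.168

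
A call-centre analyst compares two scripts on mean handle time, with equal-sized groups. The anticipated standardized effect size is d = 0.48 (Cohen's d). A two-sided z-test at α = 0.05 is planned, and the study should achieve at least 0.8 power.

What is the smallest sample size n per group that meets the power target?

For power 0.8 need Φ(δ − z_{0.025}) = 0.8, so δ = z_{0.025} + z_{0.20} = 1.960 + 0.842 = 2.802.
(Ignoring the negligible lower-tail rejection probability gives the usual closed-form inversion.)
δ = d·√(n/2) ⇒ n = 2(δ/d)² = 2 × (2.802 / 0.48)² = 68.13.
Round up to the next whole unit.

n = 69 per group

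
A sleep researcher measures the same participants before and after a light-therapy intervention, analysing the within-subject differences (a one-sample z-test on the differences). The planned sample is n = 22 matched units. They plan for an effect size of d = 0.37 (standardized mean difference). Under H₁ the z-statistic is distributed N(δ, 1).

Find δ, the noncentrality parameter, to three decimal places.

δ ≈ 1.735

δ = d·√n = 0.37 × √22 = 1.7355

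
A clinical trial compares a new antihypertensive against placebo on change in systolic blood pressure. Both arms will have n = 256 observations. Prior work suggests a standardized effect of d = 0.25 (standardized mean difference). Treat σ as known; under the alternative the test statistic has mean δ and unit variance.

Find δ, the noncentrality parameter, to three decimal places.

δ = d·√(n/2) = 0.25 × √(256/2) = 2.8284

δ ≈ 2.828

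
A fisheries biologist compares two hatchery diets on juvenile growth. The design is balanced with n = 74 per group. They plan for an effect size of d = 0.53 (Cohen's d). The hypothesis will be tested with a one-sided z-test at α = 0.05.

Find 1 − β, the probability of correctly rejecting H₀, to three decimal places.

Power ≈ 0.943

Noncentrality parameter: δ = d·√(n/2) = 0.53 × √(74/2) = 3.2239
Critical value for a one-sided test at α = 0.05: z_α = 1.645.
Power = P(Z > 1.645 − δ) = Φ(1.579) = 0.9428.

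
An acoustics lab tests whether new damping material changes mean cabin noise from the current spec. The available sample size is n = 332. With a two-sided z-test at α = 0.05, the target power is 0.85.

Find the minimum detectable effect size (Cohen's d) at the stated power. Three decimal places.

d ≈ 0.164

Need Φ(δ − 1.960) = 0.85, so δ = 1.960 + 1.036 = 2.996.
(The second rejection-region term Φ(−δ − z_{α/2}) is negligible and dropped.)
δ = d·√n ⇒ d = δ/√n = 2.996/√332 = 0.1644.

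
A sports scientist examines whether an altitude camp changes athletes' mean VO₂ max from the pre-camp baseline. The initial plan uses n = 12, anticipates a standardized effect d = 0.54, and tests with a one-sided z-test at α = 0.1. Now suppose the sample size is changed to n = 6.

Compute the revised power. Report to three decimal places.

With n = 6: δ = d·√n = 0.54 × √6 = 1.3227. Critical value z_{0.1} = 1.282.
Revised power = Φ(δ − 1.282) = Φ(0.041) = 0.5164.

Power ≈ 0.516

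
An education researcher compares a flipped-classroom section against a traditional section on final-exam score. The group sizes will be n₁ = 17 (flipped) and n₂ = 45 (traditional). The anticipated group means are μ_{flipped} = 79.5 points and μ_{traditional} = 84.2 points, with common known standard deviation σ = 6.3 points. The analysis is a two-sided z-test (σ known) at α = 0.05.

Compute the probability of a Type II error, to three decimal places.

β ≈ 0.254

Standardized effect: d = |μ_{flipped} − μ_{traditional}| / σ = |79.5 − 84.2| / 6.3 = 0.7460
Noncentrality parameter: δ = d / √(1/n₁ + 1/n₂) = 0.7460 / √(1/17 + 1/45) = 2.6205
Two-sided α = 0.05 → critical value z_{0.025} = 1.960.
Power = Φ(δ − 1.960) + Φ(−δ − 1.960) = Φ(0.661) + Φ(-4.581) = 0.7456 + 0.0000 = 0.7456.
Type II error: β = 1 − power = 1 − 0.7456 = 0.2544.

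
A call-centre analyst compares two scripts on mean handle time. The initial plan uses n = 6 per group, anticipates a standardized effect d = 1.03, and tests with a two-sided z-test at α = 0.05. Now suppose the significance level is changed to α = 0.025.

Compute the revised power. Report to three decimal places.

δ = d·√(n/2) = 1.03 × √(6/2) = 1.7840 (unchanged). New critical value: z_{0.0125} = 2.241.
Revised power = Φ(δ − 2.241) + Φ(−δ − 2.241) = Φ(-0.457) + Φ(-4.025) = 0.3237 + 0.0000 = 0.3237.

Power ≈ 0.324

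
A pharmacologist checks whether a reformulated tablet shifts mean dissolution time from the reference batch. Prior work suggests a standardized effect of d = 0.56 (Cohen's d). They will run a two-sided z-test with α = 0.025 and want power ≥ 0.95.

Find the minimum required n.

n = 49

Set Φ(δ − 2.241) = 0.95; then δ − 2.241 = Φ⁻¹(0.95) = 1.645, giving δ = 3.886.
(The Φ(−δ − z_{α/2}) term is vanishingly small for δ > 0 and is dropped in the standard sample-size formula.)
δ = d·√n ⇒ n = (δ/d)² = (3.886 / 0.56)² = 48.16.
Rounding up, n = 49.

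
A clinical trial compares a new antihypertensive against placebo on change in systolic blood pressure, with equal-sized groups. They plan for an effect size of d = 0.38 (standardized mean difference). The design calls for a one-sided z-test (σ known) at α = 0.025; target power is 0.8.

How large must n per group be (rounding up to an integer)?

For power 0.8 need Φ(δ − z_{0.025}) = 0.8, so δ = z_{0.025} + z_{0.20} = 1.960 + 0.842 = 2.802.
δ = d·√(n/2) ⇒ n = 2(δ/d)² = 2 × (2.802 / 0.38)² = 108.71.
Round up to the next whole unit.

n = 109 per group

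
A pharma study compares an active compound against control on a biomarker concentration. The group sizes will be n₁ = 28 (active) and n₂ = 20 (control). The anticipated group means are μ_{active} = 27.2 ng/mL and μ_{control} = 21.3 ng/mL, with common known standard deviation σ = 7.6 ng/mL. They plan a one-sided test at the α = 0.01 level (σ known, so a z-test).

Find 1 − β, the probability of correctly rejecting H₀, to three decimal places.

Standardized effect: d = |μ_{active} − μ_{control}| / σ = |27.2 − 21.3| / 7.6 = 0.7763
Noncentrality parameter: δ = d / √(1/n₁ + 1/n₂) = 0.7763 / √(1/28 + 1/20) = 2.6516
One-sided α = 0.01 → critical value z_{0.01} = 2.326.
Power = P(Z > 2.326 − δ) = Φ(0.325) = 0.6275.

Power ≈ 0.628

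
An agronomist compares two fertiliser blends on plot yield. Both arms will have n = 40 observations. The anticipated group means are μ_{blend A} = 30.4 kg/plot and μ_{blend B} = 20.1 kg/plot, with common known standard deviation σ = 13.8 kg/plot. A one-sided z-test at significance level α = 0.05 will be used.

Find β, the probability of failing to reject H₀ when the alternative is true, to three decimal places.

β ≈ 0.045

Standardized effect: d = |μ_{blend A} − μ_{blend B}| / σ = |30.4 − 20.1| / 13.8 = 0.7464
Noncentrality parameter: δ = d·√(n/2) = 0.7464 × √(40/2) = 3.3379
Critical value for a one-sided test at α = 0.05: z_α = 1.645.
Power = Φ(δ − 1.645) = Φ(1.693) = 0.9548.
Type II error: β = 1 − power = 1 − 0.9548 = 0.0452.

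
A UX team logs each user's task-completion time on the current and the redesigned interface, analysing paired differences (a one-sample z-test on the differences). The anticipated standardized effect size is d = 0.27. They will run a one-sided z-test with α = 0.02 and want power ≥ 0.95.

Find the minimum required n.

n = 188

Set Φ(δ − 2.054) = 0.95; then δ − 2.054 = Φ⁻¹(0.95) = 1.645, giving δ = 3.699.
δ = d·√n ⇒ n = (δ/d)² = (3.699 / 0.27)² = 187.65.
Round up to the next whole unit.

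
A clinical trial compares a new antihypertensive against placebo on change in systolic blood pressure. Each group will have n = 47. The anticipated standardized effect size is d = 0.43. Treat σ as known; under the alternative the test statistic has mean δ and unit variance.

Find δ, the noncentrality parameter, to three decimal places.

The noncentrality parameter scales effect size by the design's sample-size factor: δ = d·√(n/2) = 0.43 × √(47/2) = 2.0845

δ ≈ 2.085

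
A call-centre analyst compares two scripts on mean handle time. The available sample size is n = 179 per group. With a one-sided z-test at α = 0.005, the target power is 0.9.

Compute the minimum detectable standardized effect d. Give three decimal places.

Need Φ(δ − 2.576) = 0.9, so δ = 2.576 + 1.282 = 3.857.
δ = d·√(n/2) ⇒ d = δ/√(n/2) = 3.857/√(179/2) = 0.4077.

d ≈ 0.408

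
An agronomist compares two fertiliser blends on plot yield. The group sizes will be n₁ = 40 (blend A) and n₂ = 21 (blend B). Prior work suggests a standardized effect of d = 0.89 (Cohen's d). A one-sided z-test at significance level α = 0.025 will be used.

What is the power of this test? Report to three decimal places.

Power ≈ 0.910

Noncentrality parameter: δ = d / √(1/n₁ + 1/n₂) = 0.89 / √(1/40 + 1/21) = 3.3027
Critical value for a one-sided test at α = 0.025: z_α = 1.960.
Power = Φ(δ − 1.960) = Φ(1.343) = 0.9103.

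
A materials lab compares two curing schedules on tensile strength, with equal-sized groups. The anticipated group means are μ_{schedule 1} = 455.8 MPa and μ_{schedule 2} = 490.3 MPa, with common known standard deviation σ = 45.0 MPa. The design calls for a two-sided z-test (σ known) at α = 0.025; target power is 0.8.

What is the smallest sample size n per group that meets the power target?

n = 33 per group

Standardized effect: d = |μ_{schedule 1} − μ_{schedule 2}| / σ = |455.8 − 490.3| / 45.0 = 0.7667
For power 0.8 need Φ(δ − z_{0.0125}) = 0.8, so δ = z_{0.0125} + z_{0.20} = 2.241 + 0.842 = 3.083.
(The Φ(−δ − z_{α/2}) term is vanishingly small for δ > 0 and is dropped in the standard sample-size formula.)
δ = d·√(n/2) ⇒ n = 2(δ/d)² = 2 × (3.083 / 0.7667)² = 32.34.
Rounding up, n = 33 per group.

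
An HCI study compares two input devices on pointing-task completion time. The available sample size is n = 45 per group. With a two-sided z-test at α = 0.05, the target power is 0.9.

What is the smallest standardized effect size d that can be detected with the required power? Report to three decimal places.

d ≈ 0.683

Required noncentrality: δ = z_{0.025} + z_{0.10} = 1.960 + 1.282 = 3.242.
(The second rejection-region term Φ(−δ − z_{α/2}) is negligible and dropped.)
δ = d·√(n/2) ⇒ d = δ/√(n/2) = 3.242/√(45/2) = 0.6834.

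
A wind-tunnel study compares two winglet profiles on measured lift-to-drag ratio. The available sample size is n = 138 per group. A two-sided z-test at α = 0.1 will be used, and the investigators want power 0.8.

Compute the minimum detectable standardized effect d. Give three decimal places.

Need Φ(δ − 1.645) = 0.8, so δ = 1.645 + 0.842 = 2.486.
(Lower-tail contribution to power is negligible for δ > 0.)
δ = d·√(n/2) ⇒ d = δ/√(n/2) = 2.486/√(138/2) = 0.2993.

d ≈ 0.299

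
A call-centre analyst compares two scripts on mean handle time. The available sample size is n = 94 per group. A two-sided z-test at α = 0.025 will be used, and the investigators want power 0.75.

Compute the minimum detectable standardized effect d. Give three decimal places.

Required noncentrality: δ = z_{0.0125} + z_{0.25} = 2.241 + 0.674 = 2.916.
(The second rejection-region term Φ(−δ − z_{α/2}) is negligible and dropped.)
δ = d·√(n/2) ⇒ d = δ/√(n/2) = 2.916/√(94/2) = 0.4253.

d ≈ 0.425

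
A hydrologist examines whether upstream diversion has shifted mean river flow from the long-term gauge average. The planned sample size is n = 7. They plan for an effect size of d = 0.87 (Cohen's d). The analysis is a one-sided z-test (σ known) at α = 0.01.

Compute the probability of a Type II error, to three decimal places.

Noncentrality parameter: δ = d·√n = 0.87 × √7 = 2.3018
Critical value for a one-sided test at α = 0.01: z_α = 2.326.
Power = P(Z > 2.326 − δ) = Φ(-0.025) = 0.4902.
Type II error: β = 1 − power = 1 − 0.4902 = 0.5098.

β ≈ 0.510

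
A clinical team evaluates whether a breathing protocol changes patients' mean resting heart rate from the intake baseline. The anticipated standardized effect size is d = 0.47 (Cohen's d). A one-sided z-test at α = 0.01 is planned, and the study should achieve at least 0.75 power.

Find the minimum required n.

n = 41

Set Φ(δ − 2.326) = 0.75; then δ − 2.326 = Φ⁻¹(0.75) = 0.674, giving δ = 3.001.
δ = d·√n ⇒ n = (δ/d)² = (3.001 / 0.47)² = 40.77.
Round up to the next whole unit.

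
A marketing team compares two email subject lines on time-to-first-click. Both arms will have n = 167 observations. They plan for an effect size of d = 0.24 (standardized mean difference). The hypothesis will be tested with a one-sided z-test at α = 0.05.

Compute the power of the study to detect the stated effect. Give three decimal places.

Noncentrality parameter: δ = d·√(n/2) = 0.24 × √(167/2) = 2.1931
Critical value for a one-sided test at α = 0.05: z_α = 1.645.
Power = P(Z > 1.645 − δ) = Φ(0.548) = 0.7082.

Power ≈ 0.708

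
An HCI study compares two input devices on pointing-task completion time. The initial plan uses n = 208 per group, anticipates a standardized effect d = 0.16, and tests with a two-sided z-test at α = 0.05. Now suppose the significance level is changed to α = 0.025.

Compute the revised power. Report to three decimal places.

δ = d·√(n/2) = 0.16 × √(208/2) = 1.6317 (unchanged). New critical value: z_{0.0125} = 2.241.
Revised power = Φ(δ − 2.241) + Φ(−δ − 2.241) = Φ(-0.610) + Φ(-3.873) = 0.2710 + 0.0001 = 0.2711.

Power ≈ 0.271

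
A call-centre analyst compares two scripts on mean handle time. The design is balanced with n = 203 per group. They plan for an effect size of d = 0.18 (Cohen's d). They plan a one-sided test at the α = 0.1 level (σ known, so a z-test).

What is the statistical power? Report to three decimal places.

Power ≈ 0.703

Noncentrality parameter: δ = d·√(n/2) = 0.18 × √(203/2) = 1.8134
One-sided α = 0.1 → critical value z_{0.1} = 1.282.
Power = P(Z > 1.282 − δ) = Φ(0.532) = 0.7026.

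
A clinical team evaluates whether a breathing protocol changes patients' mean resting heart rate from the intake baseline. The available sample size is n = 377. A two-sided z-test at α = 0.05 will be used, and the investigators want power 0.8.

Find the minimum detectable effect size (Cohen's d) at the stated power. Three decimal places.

Need Φ(δ − 1.960) = 0.8, so δ = 1.960 + 0.842 = 2.802.
(The second rejection-region term Φ(−δ − z_{α/2}) is negligible and dropped.)
δ = d·√n ⇒ d = δ/√n = 2.802/√377 = 0.1443.

d ≈ 0.144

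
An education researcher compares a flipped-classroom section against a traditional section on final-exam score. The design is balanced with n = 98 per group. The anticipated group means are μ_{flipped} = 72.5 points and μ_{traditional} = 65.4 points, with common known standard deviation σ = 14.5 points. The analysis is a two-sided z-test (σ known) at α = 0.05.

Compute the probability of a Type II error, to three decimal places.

Standardized effect: d = |μ_{flipped} − μ_{traditional}| / σ = |72.5 − 65.4| / 14.5 = 0.4897
Noncentrality parameter: δ = d·√(n/2) = 0.4897 × √(98/2) = 3.4276
Two-sided α = 0.05 → critical value z_{0.025} = 1.960.
Power = Φ(δ − 1.960) + Φ(−δ − 1.960) = Φ(1.468) + Φ(-5.388) = 0.9289 + 0.0000 = 0.9289.
Type II error: β = 1 − power = 1 − 0.9289 = 0.0711.

β ≈ 0.071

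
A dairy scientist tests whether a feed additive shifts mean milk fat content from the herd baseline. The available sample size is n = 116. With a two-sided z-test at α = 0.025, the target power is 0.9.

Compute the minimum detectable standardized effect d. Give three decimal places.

Need Φ(δ − 2.241) = 0.9, so δ = 2.241 + 1.282 = 3.523.
(The second rejection-region term Φ(−δ − z_{α/2}) is negligible and dropped.)
δ = d·√n ⇒ d = δ/√n = 3.523/√116 = 0.3271.

d ≈ 0.327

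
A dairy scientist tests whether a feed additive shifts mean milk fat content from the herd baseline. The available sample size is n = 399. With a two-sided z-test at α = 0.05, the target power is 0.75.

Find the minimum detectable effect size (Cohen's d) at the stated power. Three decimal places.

Required noncentrality: δ = z_{0.025} + z_{0.25} = 1.960 + 0.674 = 2.634.
(The second rejection-region term Φ(−δ − z_{α/2}) is negligible and dropped.)
δ = d·√n ⇒ d = δ/√n = 2.634/√399 = 0.1319.

d ≈ 0.132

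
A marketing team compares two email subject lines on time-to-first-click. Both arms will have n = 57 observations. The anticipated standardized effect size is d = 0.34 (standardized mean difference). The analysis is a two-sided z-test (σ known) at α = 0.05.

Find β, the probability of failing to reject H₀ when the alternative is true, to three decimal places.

β ≈ 0.558

Noncentrality parameter: δ = d·√(n/2) = 0.34 × √(57/2) = 1.8151
Critical value for a two-sided test at α = 0.05: z_{α/2} = 1.960.
Power = Φ(δ − 1.960) + Φ(−δ − 1.960) = Φ(-0.145) + Φ(-3.775) = 0.4424 + 0.0001 = 0.4425.
Type II error: β = 1 − power = 1 − 0.4425 = 0.5575.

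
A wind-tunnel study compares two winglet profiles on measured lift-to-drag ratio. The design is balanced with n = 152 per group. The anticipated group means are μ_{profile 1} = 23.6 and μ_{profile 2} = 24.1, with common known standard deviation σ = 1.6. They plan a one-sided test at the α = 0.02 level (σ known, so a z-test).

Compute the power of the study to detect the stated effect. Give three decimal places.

Power ≈ 0.749

Standardized effect: d = |μ_{profile 1} − μ_{profile 2}| / σ = |23.6 − 24.1| / 1.6 = 0.3125
Noncentrality parameter: δ = d·√(n/2) = 0.3125 × √(152/2) = 2.7243
One-sided α = 0.02 → critical value z_{0.02} = 2.054.
Power = P(Z > 2.054 − δ) = Φ(0.671) = 0.7488.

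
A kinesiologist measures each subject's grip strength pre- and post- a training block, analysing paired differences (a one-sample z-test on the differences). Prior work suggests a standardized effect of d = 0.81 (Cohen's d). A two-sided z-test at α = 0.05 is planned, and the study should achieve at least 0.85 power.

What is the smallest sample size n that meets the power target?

n = 14

Set Φ(δ − 1.960) = 0.85; then δ − 1.960 = Φ⁻¹(0.85) = 1.036, giving δ = 2.996.
(The Φ(−δ − z_{α/2}) term is vanishingly small for δ > 0 and is dropped in the standard sample-size formula.)
δ = d·√n ⇒ n = (δ/d)² = (2.996 / 0.81)² = 13.68.
Rounding up, n = 14.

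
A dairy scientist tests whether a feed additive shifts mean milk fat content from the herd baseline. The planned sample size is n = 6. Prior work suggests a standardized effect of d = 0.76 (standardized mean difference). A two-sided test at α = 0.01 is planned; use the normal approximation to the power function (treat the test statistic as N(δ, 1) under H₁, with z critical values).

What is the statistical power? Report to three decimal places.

Power ≈ 0.238

Noncentrality parameter: δ = d·√n = 0.76 × √6 = 1.8616
Two-sided α = 0.01 → critical value z_{0.005} = 2.576.
Power = Φ(δ − 2.576) + Φ(−δ − 2.576) = Φ(-0.714) + Φ(-4.437) = 0.2375 + 0.0000 = 0.2376.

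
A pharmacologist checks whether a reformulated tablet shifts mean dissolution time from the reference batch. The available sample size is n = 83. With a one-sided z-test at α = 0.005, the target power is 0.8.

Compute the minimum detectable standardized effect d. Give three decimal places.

d ≈ 0.375

Need Φ(δ − 2.576) = 0.8, so δ = 2.576 + 0.842 = 3.417.
δ = d·√n ⇒ d = δ/√n = 3.417/√83 = 0.3751.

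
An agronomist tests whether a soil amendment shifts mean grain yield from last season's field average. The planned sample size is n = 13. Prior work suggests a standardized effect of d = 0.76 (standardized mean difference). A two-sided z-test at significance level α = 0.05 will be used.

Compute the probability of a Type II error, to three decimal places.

β ≈ 0.218

Noncentrality parameter: δ = d·√n = 0.76 × √13 = 2.7402
Critical value for a two-sided test at α = 0.05: z_{α/2} = 1.960.
Power = Φ(δ − 1.960) + Φ(−δ − 1.960) = Φ(0.780) + Φ(-4.700) = 0.7824 + 0.0000 = 0.7824.
Type II error: β = 1 − power = 1 − 0.7824 = 0.2176.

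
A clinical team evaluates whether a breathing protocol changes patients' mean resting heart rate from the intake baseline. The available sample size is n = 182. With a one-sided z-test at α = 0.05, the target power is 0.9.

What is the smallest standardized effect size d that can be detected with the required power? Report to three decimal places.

d ≈ 0.217

Required noncentrality: δ = z_{0.05} + z_{0.10} = 1.645 + 1.282 = 2.926.
δ = d·√n ⇒ d = δ/√n = 2.926/√182 = 0.2169.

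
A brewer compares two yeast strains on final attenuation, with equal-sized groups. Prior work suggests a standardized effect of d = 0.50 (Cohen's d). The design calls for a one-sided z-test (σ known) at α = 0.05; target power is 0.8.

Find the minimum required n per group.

For power 0.8 need Φ(δ − z_{0.05}) = 0.8, so δ = z_{0.05} + z_{0.20} = 1.645 + 0.842 = 2.486.
δ = d·√(n/2) ⇒ n = 2(δ/d)² = 2 × (2.486 / 0.50)² = 49.46.
Round up to the next whole unit.

n = 50 per group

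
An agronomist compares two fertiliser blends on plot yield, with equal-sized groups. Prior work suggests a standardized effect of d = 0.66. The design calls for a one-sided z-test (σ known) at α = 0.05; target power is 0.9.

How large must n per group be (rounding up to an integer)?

n = 40 per group

For power 0.9 need Φ(δ − z_{0.05}) = 0.9, so δ = z_{0.05} + z_{0.10} = 1.645 + 1.282 = 2.926.
δ = d·√(n/2) ⇒ n = 2(δ/d)² = 2 × (2.926 / 0.66)² = 39.32.
Rounding up, n = 40 per group.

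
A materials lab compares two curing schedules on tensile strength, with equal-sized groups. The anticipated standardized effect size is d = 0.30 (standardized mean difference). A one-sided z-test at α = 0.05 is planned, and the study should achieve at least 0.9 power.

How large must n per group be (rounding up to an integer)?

For power 0.9 need Φ(δ − z_{0.05}) = 0.9, so δ = z_{0.05} + z_{0.10} = 1.645 + 1.282 = 2.926.
δ = d·√(n/2) ⇒ n = 2(δ/d)² = 2 × (2.926 / 0.30)² = 190.31.
Rounding up, n = 191 per group.

n = 191 per group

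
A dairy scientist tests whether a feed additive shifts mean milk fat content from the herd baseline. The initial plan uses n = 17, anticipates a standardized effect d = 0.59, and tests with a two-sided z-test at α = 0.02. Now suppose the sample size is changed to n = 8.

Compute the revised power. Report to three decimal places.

Power ≈ 0.255

With n = 8: δ = d·√n = 0.59 × √8 = 1.6688. Critical value z_{0.01} = 2.326.
Revised power = Φ(δ − 2.326) + Φ(−δ − 2.326) = Φ(-0.658) + Φ(-3.995) = 0.2554 + 0.0000 = 0.2554.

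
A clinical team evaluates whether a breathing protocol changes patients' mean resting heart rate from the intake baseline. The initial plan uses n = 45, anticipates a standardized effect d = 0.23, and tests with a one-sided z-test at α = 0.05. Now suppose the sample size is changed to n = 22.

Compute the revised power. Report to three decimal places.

With n = 22: δ = d·√n = 0.23 × √22 = 1.0788. Critical value z_{0.05} = 1.645.
Revised power = Φ(δ − 1.645) = Φ(-0.566) = 0.2857.

Power ≈ 0.286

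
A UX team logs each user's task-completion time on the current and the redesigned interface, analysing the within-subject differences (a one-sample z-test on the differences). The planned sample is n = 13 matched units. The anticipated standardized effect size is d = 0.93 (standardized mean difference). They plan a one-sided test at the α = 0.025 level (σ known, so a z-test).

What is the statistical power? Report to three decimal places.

Power ≈ 0.918

Noncentrality parameter: δ = d·√n = 0.93 × √13 = 3.3532
Critical value for a one-sided test at α = 0.025: z_α = 1.960.
Power = Φ(δ − 1.960) = Φ(1.393) = 0.9182.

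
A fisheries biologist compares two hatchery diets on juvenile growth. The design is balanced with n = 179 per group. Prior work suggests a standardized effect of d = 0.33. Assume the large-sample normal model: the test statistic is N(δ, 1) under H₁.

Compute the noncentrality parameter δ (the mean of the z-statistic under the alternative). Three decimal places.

δ = d·√(n/2) = 0.33 × √(179/2) = 3.1219

δ ≈ 3.122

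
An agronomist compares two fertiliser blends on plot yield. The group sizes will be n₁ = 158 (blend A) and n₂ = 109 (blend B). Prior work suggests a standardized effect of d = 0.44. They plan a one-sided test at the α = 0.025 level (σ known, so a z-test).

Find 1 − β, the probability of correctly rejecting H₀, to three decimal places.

Noncentrality parameter: δ = d / √(1/n₁ + 1/n₂) = 0.44 / √(1/158 + 1/109) = 3.5338
Critical value for a one-sided test at α = 0.025: z_α = 1.960.
Power = P(Z > 1.960 − δ) = Φ(1.574) = 0.9422.

Power ≈ 0.942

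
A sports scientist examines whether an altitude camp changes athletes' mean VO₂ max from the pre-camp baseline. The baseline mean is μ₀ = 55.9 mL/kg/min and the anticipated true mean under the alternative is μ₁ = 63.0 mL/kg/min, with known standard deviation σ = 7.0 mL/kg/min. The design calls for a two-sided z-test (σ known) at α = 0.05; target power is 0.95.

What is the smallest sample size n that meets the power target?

Standardized effect: d = |μ₁ − μ₀| / σ = |63.0 − 55.9| / 7.0 = 1.0143
For power 0.95 need Φ(δ − z_{0.025}) = 0.95, so δ = z_{0.025} + z_{0.05} = 1.960 + 1.645 = 3.605.
(Ignoring the negligible lower-tail rejection probability gives the usual closed-form inversion.)
δ = d·√n ⇒ n = (δ/d)² = (3.605 / 1.0143)² = 12.63.
Round up to the next whole unit.

n = 13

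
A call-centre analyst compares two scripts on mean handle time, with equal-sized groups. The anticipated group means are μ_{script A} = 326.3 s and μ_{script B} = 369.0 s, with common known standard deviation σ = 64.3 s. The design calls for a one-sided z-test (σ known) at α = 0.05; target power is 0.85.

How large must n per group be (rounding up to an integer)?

Standardized effect: d = |μ_{script A} − μ_{script B}| / σ = |326.3 − 369.0| / 64.3 = 0.6641
Set Φ(δ − 1.645) = 0.85; then δ − 1.645 = Φ⁻¹(0.85) = 1.036, giving δ = 2.681.
δ = d·√(n/2) ⇒ n = 2(δ/d)² = 2 × (2.681 / 0.6641)² = 32.60.
Rounding up, n = 33 per group.

n = 33 per group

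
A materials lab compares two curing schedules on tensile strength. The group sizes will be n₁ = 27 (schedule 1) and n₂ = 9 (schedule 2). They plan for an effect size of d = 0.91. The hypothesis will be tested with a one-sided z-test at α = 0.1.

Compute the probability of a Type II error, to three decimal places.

β ≈ 0.139

Noncentrality parameter: δ = d / √(1/n₁ + 1/n₂) = 0.91 / √(1/27 + 1/9) = 2.3642
Critical value for a one-sided test at α = 0.1: z_α = 1.282.
Power = P(Z > 1.282 − δ) = Φ(1.083) = 0.8605.
Type II error: β = 1 − power = 1 − 0.8605 = 0.1395.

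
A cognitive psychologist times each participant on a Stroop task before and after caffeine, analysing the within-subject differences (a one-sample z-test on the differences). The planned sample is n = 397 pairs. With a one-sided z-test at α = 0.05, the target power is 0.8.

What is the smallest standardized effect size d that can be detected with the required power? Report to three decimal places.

Required noncentrality: δ = z_{0.05} + z_{0.20} = 1.645 + 0.842 = 2.486.
δ = d·√n ⇒ d = δ/√n = 2.486/√397 = 0.1248.

d ≈ 0.125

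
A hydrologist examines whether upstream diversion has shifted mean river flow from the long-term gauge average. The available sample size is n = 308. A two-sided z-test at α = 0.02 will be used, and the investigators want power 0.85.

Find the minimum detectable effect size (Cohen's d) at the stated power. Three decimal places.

Required noncentrality: δ = z_{0.01} + z_{0.15} = 2.326 + 1.036 = 3.363.
(Lower-tail contribution to power is negligible for δ > 0.)
δ = d·√n ⇒ d = δ/√n = 3.363/√308 = 0.1916.

d ≈ 0.192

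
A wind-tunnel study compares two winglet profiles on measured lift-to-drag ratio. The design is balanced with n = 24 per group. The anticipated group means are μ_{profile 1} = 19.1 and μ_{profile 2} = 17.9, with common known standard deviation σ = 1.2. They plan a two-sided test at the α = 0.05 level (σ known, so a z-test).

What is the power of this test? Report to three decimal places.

Standardized effect: d = |μ_{profile 1} − μ_{profile 2}| / σ = |19.1 − 17.9| / 1.2 = 1.0000
Noncentrality parameter: δ = d·√(n/2) = 1.0000 × √(24/2) = 3.4641
Critical value for a two-sided test at α = 0.05: z_{α/2} = 1.960.
Power = Φ(δ − 1.960) + Φ(−δ − 1.960) = Φ(1.504) + Φ(-5.424) = 0.9337 + 0.0000 = 0.9337.

Power ≈ 0.934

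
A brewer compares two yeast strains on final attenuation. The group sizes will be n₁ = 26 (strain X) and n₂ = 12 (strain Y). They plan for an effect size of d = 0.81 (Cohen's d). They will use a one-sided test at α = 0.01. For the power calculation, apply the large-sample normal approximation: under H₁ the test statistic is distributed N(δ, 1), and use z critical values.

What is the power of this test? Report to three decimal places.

Noncentrality parameter: δ = d / √(1/n₁ + 1/n₂) = 0.81 / √(1/26 + 1/12) = 2.3210
One-sided α = 0.01 → critical value z_{0.01} = 2.326.
Power = P(Z > 2.326 − δ) = Φ(-0.005) = 0.4979.

Power ≈ 0.498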